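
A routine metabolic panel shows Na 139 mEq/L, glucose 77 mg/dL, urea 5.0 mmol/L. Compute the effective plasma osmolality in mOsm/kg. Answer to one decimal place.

Effective osmolality excludes urea (freely permeant across cell membranes):
2·Na + glucose/18
= 2·139 + 77/18
= 278 + 4.28
= 282.28 mOsm/kg

282.3 mOsm/kg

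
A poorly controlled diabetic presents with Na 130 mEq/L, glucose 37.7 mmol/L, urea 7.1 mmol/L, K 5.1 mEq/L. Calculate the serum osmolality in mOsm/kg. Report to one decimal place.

304.8 mOsm/kg

Calculated osmolality = 2·Na + glucose + urea
= 2·130 + 37.7 + 7.1
= 260 + 37.70 + 7.10
= 304.8 mOsm/kg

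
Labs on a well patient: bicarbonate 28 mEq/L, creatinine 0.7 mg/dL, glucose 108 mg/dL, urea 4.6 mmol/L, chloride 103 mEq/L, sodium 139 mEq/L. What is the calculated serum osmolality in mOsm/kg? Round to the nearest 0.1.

288.6 mOsm/kg

Calculated osmolality = 2·Na + glucose/18 + urea
= 2·139 + 108/18 + 4.6
= 278 + 6 + 4.60
= 288.6 mOsm/kg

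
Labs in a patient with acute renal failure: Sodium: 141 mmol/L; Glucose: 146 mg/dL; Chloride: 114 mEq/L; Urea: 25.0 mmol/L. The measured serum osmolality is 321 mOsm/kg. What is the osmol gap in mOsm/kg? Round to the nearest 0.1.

5.9 mOsm/kg

Calculated osmolality = 2·Na + glucose/18 + urea
= 2·141 + 146/18 + 25
= 282 + 8.11 + 25
= 315.11 mOsm/kg ≈ 315.1 mOsm/kg
Osmolar gap = measured − calculated = 321 − 315.1 = 5.9 mOsm/kg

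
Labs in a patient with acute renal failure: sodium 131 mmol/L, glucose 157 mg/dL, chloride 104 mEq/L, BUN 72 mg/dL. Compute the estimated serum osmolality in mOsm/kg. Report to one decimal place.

Calculated osmolality = 2·Na + glucose/18 + BUN/2.8
= 2·131 + 157/18 + 72/2.8
= 262 + 8.72 + 25.71
= 296.43 mOsm/kg

296.4 mOsm/kg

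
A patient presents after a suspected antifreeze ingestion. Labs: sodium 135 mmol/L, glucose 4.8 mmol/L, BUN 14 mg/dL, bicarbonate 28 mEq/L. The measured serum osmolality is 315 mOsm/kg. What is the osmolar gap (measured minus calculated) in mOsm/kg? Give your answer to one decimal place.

35.2 mOsm/kg

Calculated osmolality = 2·Na + glucose + BUN/2.8
= 2·135 + 4.8 + 14/2.8
= 270 + 4.80 + 5
= 279.8 mOsm/kg ≈ 279.8 mOsm/kg
Osmolar gap = measured − calculated = 315 − 279.8 = 35.2 mOsm/kg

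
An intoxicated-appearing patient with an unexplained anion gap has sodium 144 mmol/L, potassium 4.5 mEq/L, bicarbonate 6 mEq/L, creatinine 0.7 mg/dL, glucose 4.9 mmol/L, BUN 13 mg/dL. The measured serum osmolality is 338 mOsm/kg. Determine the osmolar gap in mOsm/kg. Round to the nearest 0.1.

40.5 mOsm/kg

Calculated osmolality = 2·Na + glucose + BUN/2.8
= 2·144 + 4.9 + 13/2.8
= 288 + 4.90 + 4.64
= 297.54 mOsm/kg ≈ 297.5 mOsm/kg
Osmolar gap = measured − calculated = 338 − 297.5 = 40.5 mOsm/kg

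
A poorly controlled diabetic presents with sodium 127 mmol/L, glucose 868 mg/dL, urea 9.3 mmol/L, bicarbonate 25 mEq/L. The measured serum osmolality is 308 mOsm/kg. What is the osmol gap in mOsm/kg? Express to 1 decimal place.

Calculated osmolality = 2·Na + glucose/18 + urea
= 2·127 + 868/18 + 9.3
= 254 + 48.22 + 9.30
= 311.52 mOsm/kg ≈ 311.5 mOsm/kg
Osmolar gap = measured − calculated = 308 − 311.5 = -3.5 mOsm/kg

-3.5 mOsm/kg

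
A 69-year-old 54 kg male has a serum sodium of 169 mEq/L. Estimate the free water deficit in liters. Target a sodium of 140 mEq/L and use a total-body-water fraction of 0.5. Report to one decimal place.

5.6 L

TBW = 0.5 · 54 = 27 L
Free water deficit = TBW · (Na/140 − 1)
= 27 · (169/140 − 1)
= 27 · 0.2071
= 5.59 L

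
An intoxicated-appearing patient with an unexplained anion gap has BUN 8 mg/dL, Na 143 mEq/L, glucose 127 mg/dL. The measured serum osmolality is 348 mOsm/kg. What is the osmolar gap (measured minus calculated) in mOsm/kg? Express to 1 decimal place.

52.1 mOsm/kg

Calculated osmolality = 2·Na + glucose/18 + BUN/2.8
= 2·143 + 127/18 + 8/2.8
= 286 + 7.06 + 2.86
= 295.92 mOsm/kg ≈ 295.9 mOsm/kg
Osmolar gap = measured − calculated = 348 − 295.9 = 52.1 mOsm/kg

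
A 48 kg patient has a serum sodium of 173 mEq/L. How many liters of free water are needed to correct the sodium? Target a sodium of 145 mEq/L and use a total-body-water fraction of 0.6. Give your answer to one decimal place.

TBW = 0.6 · 48 = 28.8 L
Free water deficit = TBW · (Na/145 − 1)
= 28.8 · (173/145 − 1)
= 28.8 · 0.1931
= 5.56 L

5.6 L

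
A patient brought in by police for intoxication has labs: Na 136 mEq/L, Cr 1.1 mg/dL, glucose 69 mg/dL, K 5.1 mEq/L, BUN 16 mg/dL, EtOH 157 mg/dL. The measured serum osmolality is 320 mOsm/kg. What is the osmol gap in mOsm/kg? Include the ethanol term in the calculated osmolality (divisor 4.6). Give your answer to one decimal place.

Calculated osmolality = 2·Na + glucose/18 + BUN/2.8 + ethanol/4.6
= 2·136 + 69/18 + 16/2.8 + 157/4.6
= 272 + 3.83 + 5.71 + 34.13
= 315.67 mOsm/kg ≈ 315.7 mOsm/kg
Osmolar gap = measured − calculated = 320 − 315.7 = 4.3 mOsm/kg

4.3 mOsm/kg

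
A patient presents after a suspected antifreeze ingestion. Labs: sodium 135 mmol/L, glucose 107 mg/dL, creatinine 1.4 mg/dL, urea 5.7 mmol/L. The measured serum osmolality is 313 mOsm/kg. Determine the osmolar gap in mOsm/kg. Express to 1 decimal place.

Calculated osmolality = 2·Na + glucose/18 + urea
= 2·135 + 107/18 + 5.7
= 270 + 5.94 + 5.70
= 281.64 mOsm/kg ≈ 281.6 mOsm/kg
Osmolar gap = measured − calculated = 313 − 281.6 = 31.4 mOsm/kg

31.4 mOsm/kg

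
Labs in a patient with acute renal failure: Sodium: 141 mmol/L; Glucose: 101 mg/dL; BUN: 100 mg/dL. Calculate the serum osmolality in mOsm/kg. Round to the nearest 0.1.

323.3 mOsm/kg

Calculated osmolality = 2·Na + glucose/18 + BUN/2.8
= 2·141 + 101/18 + 100/2.8
= 282 + 5.61 + 35.71
= 323.32 mOsm/kg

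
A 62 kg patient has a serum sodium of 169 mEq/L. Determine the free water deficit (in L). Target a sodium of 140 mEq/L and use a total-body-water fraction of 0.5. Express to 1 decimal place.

6.4 L

TBW = 0.5 · 62 = 31 L
Free water deficit = TBW · (Na/140 − 1)
= 31 · (169/140 − 1)
= 31 · 0.2071
= 6.42 L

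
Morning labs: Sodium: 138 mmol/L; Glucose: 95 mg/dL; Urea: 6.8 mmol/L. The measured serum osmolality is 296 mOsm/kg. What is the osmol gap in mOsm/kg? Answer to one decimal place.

7.9 mOsm/kg

Calculated osmolality = 2·Na + glucose/18 + urea
= 2·138 + 95/18 + 6.8
= 276 + 5.28 + 6.80
= 288.08 mOsm/kg ≈ 288.1 mOsm/kg
Osmolar gap = measured − calculated = 296 − 288.1 = 7.9 mOsm/kg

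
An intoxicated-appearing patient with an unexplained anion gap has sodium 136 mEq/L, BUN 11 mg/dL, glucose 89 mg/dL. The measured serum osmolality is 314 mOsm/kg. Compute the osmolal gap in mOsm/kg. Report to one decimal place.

33.1 mOsm/kg

Calculated osmolality = 2·Na + glucose/18 + BUN/2.8
= 2·136 + 89/18 + 11/2.8
= 272 + 4.94 + 3.93
= 280.87 mOsm/kg ≈ 280.9 mOsm/kg
Osmolar gap = measured − calculated = 314 − 280.9 = 33.1 mOsm/kg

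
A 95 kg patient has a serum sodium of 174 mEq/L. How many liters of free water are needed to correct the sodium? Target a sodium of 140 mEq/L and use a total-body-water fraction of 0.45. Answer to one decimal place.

TBW = 0.45 · 95 = 42.75 L
Free water deficit = TBW · (Na/140 − 1)
= 42.75 · (174/140 − 1)
= 42.75 · 0.2429
= 10.38 L

10.4 L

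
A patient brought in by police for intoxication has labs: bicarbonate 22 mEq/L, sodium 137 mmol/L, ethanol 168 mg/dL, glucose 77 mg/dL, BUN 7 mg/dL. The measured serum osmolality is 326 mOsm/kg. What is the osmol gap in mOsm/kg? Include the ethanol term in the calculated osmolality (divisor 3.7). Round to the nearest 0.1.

-0.2 mOsm/kg

Calculated osmolality = 2·Na + glucose/18 + BUN/2.8 + ethanol/3.7
= 2·137 + 77/18 + 7/2.8 + 168/3.7
= 274 + 4.28 + 2.50 + 45.41
= 326.19 mOsm/kg ≈ 326.2 mOsm/kg
Osmolar gap = measured − calculated = 326 − 326.2 = -0.2 mOsm/kg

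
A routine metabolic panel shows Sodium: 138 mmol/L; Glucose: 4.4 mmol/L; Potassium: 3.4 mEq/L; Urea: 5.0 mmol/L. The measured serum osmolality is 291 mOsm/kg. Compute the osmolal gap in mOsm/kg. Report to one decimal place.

5.6 mOsm/kg

Calculated osmolality = 2·Na + glucose + urea
= 2·138 + 4.4 + 5
= 276 + 4.40 + 5
= 285.4 mOsm/kg ≈ 285.4 mOsm/kg
Osmolar gap = measured − calculated = 291 − 285.4 = 5.6 mOsm/kg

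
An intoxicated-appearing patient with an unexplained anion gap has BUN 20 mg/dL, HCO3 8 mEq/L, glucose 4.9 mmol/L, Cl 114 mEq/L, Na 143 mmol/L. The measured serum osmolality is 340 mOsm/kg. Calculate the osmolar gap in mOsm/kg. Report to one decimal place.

42.0 mOsm/kg

Calculated osmolality = 2·Na + glucose + BUN/2.8
= 2·143 + 4.9 + 20/2.8
= 286 + 4.90 + 7.14
= 298.04 mOsm/kg ≈ 298.0 mOsm/kg
Osmolar gap = measured − calculated = 340 − 298.0 = 42.0 mOsm/kg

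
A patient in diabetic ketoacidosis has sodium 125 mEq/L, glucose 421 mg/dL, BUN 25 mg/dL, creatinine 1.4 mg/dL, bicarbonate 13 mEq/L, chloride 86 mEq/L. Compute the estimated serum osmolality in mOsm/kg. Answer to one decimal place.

282.3 mOsm/kg

Calculated osmolality = 2·Na + glucose/18 + BUN/2.8
= 2·125 + 421/18 + 25/2.8
= 250 + 23.39 + 8.93
= 282.32 mOsm/kg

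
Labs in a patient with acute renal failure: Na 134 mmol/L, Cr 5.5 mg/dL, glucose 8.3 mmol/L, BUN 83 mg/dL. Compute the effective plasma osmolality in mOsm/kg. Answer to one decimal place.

276.3 mOsm/kg

Effective osmolality excludes urea (freely permeant across cell membranes):
2·Na + glucose
= 2·134 + 8.3
= 268 + 8.3
= 276.3 mOsm/kg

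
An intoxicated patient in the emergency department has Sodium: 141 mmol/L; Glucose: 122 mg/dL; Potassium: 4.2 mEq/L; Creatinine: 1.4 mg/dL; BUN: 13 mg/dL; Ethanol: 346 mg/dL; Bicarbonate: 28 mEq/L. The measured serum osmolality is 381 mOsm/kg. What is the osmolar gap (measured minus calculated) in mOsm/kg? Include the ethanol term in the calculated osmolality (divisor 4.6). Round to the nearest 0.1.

Calculated osmolality = 2·Na + glucose/18 + BUN/2.8 + ethanol/4.6
= 2·141 + 122/18 + 13/2.8 + 346/4.6
= 282 + 6.78 + 4.64 + 75.22
= 368.64 mOsm/kg ≈ 368.6 mOsm/kg
Osmolar gap = measured − calculated = 381 − 368.6 = 12.4 mOsm/kg

12.4 mOsm/kg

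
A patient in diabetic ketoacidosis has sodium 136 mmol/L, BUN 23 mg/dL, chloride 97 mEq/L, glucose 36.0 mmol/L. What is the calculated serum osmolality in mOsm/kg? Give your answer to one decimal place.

316.2 mOsm/kg

Calculated osmolality = 2·Na + glucose + BUN/2.8
= 2·136 + 36 + 23/2.8
= 272 + 36 + 8.21
= 316.21 mOsm/kg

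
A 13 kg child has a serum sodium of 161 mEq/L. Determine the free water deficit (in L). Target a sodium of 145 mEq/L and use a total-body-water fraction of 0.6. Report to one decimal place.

TBW = 0.6 · 13 = 7.8 L
Free water deficit = TBW · (Na/145 − 1)
= 7.8 · (161/145 − 1)
= 7.8 · 0.1103
= 0.86 L

0.9 L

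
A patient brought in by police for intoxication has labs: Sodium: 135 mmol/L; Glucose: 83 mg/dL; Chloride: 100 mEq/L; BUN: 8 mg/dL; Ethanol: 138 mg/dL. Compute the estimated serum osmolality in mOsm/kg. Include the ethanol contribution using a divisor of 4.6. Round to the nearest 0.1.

Calculated osmolality = 2·Na + glucose/18 + BUN/2.8 + ethanol/4.6
= 2·135 + 83/18 + 8/2.8 + 138/4.6
= 270 + 4.61 + 2.86 + 30
= 307.47 mOsm/kg

307.5 mOsm/kg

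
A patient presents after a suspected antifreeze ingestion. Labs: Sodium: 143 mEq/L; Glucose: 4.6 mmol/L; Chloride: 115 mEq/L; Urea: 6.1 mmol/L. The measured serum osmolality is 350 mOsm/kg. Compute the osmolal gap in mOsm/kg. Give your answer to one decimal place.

Calculated osmolality = 2·Na + glucose + urea
= 2·143 + 4.6 + 6.1
= 286 + 4.60 + 6.10
= 296.7 mOsm/kg ≈ 296.7 mOsm/kg
Osmolar gap = measured − calculated = 350 − 296.7 = 53.3 mOsm/kg

53.3 mOsm/kg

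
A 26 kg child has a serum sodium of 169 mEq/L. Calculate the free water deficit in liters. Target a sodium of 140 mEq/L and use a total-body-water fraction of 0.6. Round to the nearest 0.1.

3.2 L

TBW = 0.6 · 26 = 15.6 L
Free water deficit = TBW · (Na/140 − 1)
= 15.6 · (169/140 − 1)
= 15.6 · 0.2071
= 3.23 L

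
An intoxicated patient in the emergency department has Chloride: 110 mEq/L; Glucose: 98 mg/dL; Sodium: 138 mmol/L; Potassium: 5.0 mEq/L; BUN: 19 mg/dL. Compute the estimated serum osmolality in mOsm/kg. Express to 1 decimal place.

288.2 mOsm/kg

Calculated osmolality = 2·Na + glucose/18 + BUN/2.8
= 2·138 + 98/18 + 19/2.8
= 276 + 5.44 + 6.79
= 288.23 mOsm/kg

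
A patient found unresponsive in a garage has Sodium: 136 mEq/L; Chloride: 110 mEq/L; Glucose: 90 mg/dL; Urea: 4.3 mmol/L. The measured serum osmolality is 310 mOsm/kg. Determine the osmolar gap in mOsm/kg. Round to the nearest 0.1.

Calculated osmolality = 2·Na + glucose/18 + urea
= 2·136 + 90/18 + 4.3
= 272 + 5 + 4.30
= 281.3 mOsm/kg ≈ 281.3 mOsm/kg
Osmolar gap = measured − calculated = 310 − 281.3 = 28.7 mOsm/kg

28.7 mOsm/kg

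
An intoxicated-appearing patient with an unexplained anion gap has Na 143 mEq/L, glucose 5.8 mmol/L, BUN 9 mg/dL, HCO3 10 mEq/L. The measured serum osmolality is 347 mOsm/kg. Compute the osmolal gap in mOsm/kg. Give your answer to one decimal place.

52.0 mOsm/kg

Calculated osmolality = 2·Na + glucose + BUN/2.8
= 2·143 + 5.8 + 9/2.8
= 286 + 5.80 + 3.21
= 295.01 mOsm/kg ≈ 295.0 mOsm/kg
Osmolar gap = measured − calculated = 347 − 295.0 = 52.0 mOsm/kg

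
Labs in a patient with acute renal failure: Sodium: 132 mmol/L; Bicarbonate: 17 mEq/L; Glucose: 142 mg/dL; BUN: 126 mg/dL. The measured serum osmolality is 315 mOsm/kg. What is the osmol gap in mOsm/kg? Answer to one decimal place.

Calculated osmolality = 2·Na + glucose/18 + BUN/2.8
= 2·132 + 142/18 + 126/2.8
= 264 + 7.89 + 45
= 316.89 mOsm/kg ≈ 316.9 mOsm/kg
Osmolar gap = measured − calculated = 315 − 316.9 = -1.9 mOsm/kg

-1.9 mOsm/kg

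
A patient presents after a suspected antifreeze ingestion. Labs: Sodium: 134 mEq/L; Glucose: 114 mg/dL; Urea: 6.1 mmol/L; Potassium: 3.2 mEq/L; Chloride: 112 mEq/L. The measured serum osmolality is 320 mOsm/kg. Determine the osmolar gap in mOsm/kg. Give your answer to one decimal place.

Calculated osmolality = 2·Na + glucose/18 + urea
= 2·134 + 114/18 + 6.1
= 268 + 6.33 + 6.10
= 280.43 mOsm/kg ≈ 280.4 mOsm/kg
Osmolar gap = measured − calculated = 320 − 280.4 = 39.6 mOsm/kg

39.6 mOsm/kg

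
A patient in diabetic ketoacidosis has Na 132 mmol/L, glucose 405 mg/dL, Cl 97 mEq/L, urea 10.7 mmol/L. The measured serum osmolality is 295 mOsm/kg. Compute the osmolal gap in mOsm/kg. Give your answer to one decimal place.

Calculated osmolality = 2·Na + glucose/18 + urea
= 2·132 + 405/18 + 10.7
= 264 + 22.50 + 10.70
= 297.2 mOsm/kg ≈ 297.2 mOsm/kg
Osmolar gap = measured − calculated = 295 − 297.2 = -2.2 mOsm/kg

-2.2 mOsm/kg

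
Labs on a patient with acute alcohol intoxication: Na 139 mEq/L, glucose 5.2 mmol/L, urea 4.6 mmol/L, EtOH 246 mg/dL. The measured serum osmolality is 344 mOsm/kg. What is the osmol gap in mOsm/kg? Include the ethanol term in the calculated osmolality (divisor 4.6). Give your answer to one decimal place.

Calculated osmolality = 2·Na + glucose + urea + ethanol/4.6
= 2·139 + 5.2 + 4.6 + 246/4.6
= 278 + 5.20 + 4.60 + 53.48
= 341.28 mOsm/kg ≈ 341.3 mOsm/kg
Osmolar gap = measured − calculated = 344 − 341.3 = 2.7 mOsm/kg

2.7 mOsm/kg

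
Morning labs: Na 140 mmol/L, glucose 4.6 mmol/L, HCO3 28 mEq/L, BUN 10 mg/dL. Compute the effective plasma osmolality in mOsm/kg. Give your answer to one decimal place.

Effective osmolality excludes urea (freely permeant across cell membranes):
2·Na + glucose
= 2·140 + 4.6
= 280 + 4.6
= 284.6 mOsm/kg

284.6 mOsm/kg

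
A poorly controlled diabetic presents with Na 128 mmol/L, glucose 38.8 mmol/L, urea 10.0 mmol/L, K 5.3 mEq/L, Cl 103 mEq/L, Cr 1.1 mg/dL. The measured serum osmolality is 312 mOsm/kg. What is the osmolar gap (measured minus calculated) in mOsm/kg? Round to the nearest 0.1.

Calculated osmolality = 2·Na + glucose + urea
= 2·128 + 38.8 + 10
= 256 + 38.80 + 10
= 304.8 mOsm/kg ≈ 304.8 mOsm/kg
Osmolar gap = measured − calculated = 312 − 304.8 = 7.2 mOsm/kg

7.2 mOsm/kg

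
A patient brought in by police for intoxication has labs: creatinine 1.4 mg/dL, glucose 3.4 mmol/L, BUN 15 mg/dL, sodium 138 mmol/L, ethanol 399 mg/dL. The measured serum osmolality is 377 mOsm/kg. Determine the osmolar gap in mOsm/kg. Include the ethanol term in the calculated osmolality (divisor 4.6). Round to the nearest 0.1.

Calculated osmolality = 2·Na + glucose + BUN/2.8 + ethanol/4.6
= 2·138 + 3.4 + 15/2.8 + 399/4.6
= 276 + 3.40 + 5.36 + 86.74
= 371.5 mOsm/kg ≈ 371.5 mOsm/kg
Osmolar gap = measured − calculated = 377 − 371.5 = 5.5 mOsm/kg

5.5 mOsm/kg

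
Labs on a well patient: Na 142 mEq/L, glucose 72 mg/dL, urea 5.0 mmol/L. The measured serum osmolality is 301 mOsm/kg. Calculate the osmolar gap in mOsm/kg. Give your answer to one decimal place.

8.0 mOsm/kg

Calculated osmolality = 2·Na + glucose/18 + urea
= 2·142 + 72/18 + 5
= 284 + 4 + 5
= 293 mOsm/kg ≈ 293.0 mOsm/kg
Osmolar gap = measured − calculated = 301 − 293.0 = 8.0 mOsm/kg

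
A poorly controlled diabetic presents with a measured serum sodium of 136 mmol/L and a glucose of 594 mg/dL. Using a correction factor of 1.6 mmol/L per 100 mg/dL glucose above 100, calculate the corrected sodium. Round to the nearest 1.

Corrected Na = measured Na + 1.6 · (glucose − 100)/100
= 136 + 1.6 · (594 − 100)/100
= 136 + 7.9
= 143.9 mmol/L

144 mmol/L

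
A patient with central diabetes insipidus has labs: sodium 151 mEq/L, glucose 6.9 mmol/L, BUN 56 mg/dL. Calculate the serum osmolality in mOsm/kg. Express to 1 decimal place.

328.9 mOsm/kg

Calculated osmolality = 2·Na + glucose + BUN/2.8
= 2·151 + 6.9 + 56/2.8
= 302 + 6.90 + 20
= 328.9 mOsm/kg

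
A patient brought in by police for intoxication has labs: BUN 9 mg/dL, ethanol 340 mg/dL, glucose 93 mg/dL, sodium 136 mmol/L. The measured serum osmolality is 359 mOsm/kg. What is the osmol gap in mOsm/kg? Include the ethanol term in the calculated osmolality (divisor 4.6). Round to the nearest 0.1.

4.7 mOsm/kg

Calculated osmolality = 2·Na + glucose/18 + BUN/2.8 + ethanol/4.6
= 2·136 + 93/18 + 9/2.8 + 340/4.6
= 272 + 5.17 + 3.21 + 73.91
= 354.29 mOsm/kg ≈ 354.3 mOsm/kg
Osmolar gap = measured − calculated = 359 − 354.3 = 4.7 mOsm/kg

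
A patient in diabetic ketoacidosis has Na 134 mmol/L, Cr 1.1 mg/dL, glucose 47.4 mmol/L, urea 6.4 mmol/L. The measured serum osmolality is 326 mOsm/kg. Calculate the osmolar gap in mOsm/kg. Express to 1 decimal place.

4.2 mOsm/kg

Calculated osmolality = 2·Na + glucose + urea
= 2·134 + 47.4 + 6.4
= 268 + 47.40 + 6.40
= 321.8 mOsm/kg ≈ 321.8 mOsm/kg
Osmolar gap = measured − calculated = 326 − 321.8 = 4.2 mOsm/kg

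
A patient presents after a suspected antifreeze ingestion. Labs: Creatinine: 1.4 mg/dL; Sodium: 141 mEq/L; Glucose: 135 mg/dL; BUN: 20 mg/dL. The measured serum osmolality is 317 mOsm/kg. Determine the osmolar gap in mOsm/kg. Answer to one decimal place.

Calculated osmolality = 2·Na + glucose/18 + BUN/2.8
= 2·141 + 135/18 + 20/2.8
= 282 + 7.50 + 7.14
= 296.64 mOsm/kg ≈ 296.6 mOsm/kg
Osmolar gap = measured − calculated = 317 − 296.6 = 20.4 mOsm/kg

20.4 mOsm/kg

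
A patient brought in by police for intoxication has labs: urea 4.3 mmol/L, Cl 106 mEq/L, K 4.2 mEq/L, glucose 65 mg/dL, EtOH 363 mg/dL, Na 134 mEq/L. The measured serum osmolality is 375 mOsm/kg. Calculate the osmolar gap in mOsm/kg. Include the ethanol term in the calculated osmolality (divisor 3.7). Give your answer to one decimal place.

1.0 mOsm/kg

Calculated osmolality = 2·Na + glucose/18 + urea + ethanol/3.7
= 2·134 + 65/18 + 4.3 + 363/3.7
= 268 + 3.61 + 4.30 + 98.11
= 374.02 mOsm/kg ≈ 374.0 mOsm/kg
Osmolar gap = measured − calculated = 375 − 374.0 = 1.0 mOsm/kg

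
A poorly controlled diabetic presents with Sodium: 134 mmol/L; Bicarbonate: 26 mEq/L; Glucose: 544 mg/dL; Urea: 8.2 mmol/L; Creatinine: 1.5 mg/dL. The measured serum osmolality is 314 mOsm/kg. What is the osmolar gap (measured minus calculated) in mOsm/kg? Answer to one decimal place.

Calculated osmolality = 2·Na + glucose/18 + urea
= 2·134 + 544/18 + 8.2
= 268 + 30.22 + 8.20
= 306.42 mOsm/kg ≈ 306.4 mOsm/kg
Osmolar gap = measured − calculated = 314 − 306.4 = 7.6 mOsm/kg

7.6 mOsm/kg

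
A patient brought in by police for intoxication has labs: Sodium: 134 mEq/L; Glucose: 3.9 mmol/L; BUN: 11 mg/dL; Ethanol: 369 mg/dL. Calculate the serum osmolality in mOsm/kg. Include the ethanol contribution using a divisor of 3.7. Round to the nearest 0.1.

Calculated osmolality = 2·Na + glucose + BUN/2.8 + ethanol/3.7
= 2·134 + 3.9 + 11/2.8 + 369/3.7
= 268 + 3.90 + 3.93 + 99.73
= 375.56 mOsm/kg

375.6 mOsm/kg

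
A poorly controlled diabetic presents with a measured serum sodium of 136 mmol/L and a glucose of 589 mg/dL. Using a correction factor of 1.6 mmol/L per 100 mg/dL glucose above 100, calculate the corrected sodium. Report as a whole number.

Corrected Na = measured Na + 1.6 · (glucose − 100)/100
= 136 + 1.6 · (589 − 100)/100
= 136 + 7.8
= 143.8 mmol/L

144 mmol/L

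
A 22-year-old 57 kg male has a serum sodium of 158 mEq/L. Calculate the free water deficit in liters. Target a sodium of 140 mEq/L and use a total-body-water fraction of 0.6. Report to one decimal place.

4.4 L

TBW = 0.6 · 57 = 34.2 L
Free water deficit = TBW · (Na/140 − 1)
= 34.2 · (158/140 − 1)
= 34.2 · 0.1286
= 4.4 L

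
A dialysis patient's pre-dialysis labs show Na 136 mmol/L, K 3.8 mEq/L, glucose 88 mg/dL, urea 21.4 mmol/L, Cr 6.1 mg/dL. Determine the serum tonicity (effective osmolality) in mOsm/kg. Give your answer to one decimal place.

276.9 mOsm/kg

Effective osmolality excludes urea (freely permeant across cell membranes):
2·Na + glucose/18
= 2·136 + 88/18
= 272 + 4.89
= 276.89 mOsm/kg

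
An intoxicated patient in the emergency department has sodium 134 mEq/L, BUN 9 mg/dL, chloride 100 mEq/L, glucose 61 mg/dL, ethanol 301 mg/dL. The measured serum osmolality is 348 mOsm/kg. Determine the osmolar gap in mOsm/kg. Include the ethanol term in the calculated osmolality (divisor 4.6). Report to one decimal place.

Calculated osmolality = 2·Na + glucose/18 + BUN/2.8 + ethanol/4.6
= 2·134 + 61/18 + 9/2.8 + 301/4.6
= 268 + 3.39 + 3.21 + 65.43
= 340.03 mOsm/kg ≈ 340.0 mOsm/kg
Osmolar gap = measured − calculated = 348 − 340.0 = 8.0 mOsm/kg

8.0 mOsm/kg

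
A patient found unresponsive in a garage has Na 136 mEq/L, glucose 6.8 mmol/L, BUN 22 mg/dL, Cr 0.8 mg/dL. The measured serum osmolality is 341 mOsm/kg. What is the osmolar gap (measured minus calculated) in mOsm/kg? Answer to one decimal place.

54.3 mOsm/kg

Calculated osmolality = 2·Na + glucose + BUN/2.8
= 2·136 + 6.8 + 22/2.8
= 272 + 6.80 + 7.86
= 286.66 mOsm/kg ≈ 286.7 mOsm/kg
Osmolar gap = measured − calculated = 341 − 286.7 = 54.3 mOsm/kg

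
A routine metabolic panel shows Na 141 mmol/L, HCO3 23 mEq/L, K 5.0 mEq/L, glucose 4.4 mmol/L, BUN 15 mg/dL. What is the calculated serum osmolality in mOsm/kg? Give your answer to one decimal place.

291.8 mOsm/kg

Calculated osmolality = 2·Na + glucose + BUN/2.8
= 2·141 + 4.4 + 15/2.8
= 282 + 4.40 + 5.36
= 291.76 mOsm/kg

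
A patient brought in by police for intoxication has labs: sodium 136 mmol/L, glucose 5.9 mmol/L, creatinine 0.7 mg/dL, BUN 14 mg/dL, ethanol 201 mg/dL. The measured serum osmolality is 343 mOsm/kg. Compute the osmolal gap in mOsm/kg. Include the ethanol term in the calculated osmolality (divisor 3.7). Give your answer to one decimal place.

Calculated osmolality = 2·Na + glucose + BUN/2.8 + ethanol/3.7
= 2·136 + 5.9 + 14/2.8 + 201/3.7
= 272 + 5.90 + 5 + 54.32
= 337.22 mOsm/kg ≈ 337.2 mOsm/kg
Osmolar gap = measured − calculated = 343 − 337.2 = 5.8 mOsm/kg

5.8 mOsm/kg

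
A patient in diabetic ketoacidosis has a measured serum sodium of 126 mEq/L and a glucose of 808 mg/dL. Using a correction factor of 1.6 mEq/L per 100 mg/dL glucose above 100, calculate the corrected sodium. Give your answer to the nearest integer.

137 mEq/L

Corrected Na = measured Na + 1.6 · (glucose − 100)/100
= 126 + 1.6 · (808 − 100)/100
= 126 + 11.3
= 137.3 mEq/L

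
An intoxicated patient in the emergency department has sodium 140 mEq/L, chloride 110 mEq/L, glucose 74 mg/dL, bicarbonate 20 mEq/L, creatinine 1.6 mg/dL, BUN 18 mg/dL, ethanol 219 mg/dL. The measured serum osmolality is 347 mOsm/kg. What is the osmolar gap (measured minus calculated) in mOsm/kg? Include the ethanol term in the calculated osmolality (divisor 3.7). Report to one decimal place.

Calculated osmolality = 2·Na + glucose/18 + BUN/2.8 + ethanol/3.7
= 2·140 + 74/18 + 18/2.8 + 219/3.7
= 280 + 4.11 + 6.43 + 59.19
= 349.73 mOsm/kg ≈ 349.7 mOsm/kg
Osmolar gap = measured − calculated = 347 − 349.7 = -2.7 mOsm/kg

-2.7 mOsm/kg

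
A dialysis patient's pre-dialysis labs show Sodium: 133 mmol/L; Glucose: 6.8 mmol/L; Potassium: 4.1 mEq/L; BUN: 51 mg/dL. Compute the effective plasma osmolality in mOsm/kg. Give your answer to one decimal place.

Effective osmolality excludes urea (freely permeant across cell membranes):
2·Na + glucose
= 2·133 + 6.8
= 266 + 6.8
= 272.8 mOsm/kg

272.8 mOsm/kg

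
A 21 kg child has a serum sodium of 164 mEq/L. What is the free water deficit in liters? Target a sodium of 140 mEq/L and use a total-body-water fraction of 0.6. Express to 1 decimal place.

2.2 L

TBW = 0.6 · 21 = 12.6 L
Free water deficit = TBW · (Na/140 − 1)
= 12.6 · (164/140 − 1)
= 12.6 · 0.1714
= 2.16 L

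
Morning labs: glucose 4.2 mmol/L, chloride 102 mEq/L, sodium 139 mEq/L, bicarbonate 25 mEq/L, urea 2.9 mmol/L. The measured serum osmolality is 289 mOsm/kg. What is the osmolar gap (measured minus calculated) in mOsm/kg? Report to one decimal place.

3.9 mOsm/kg

Calculated osmolality = 2·Na + glucose + urea
= 2·139 + 4.2 + 2.9
= 278 + 4.20 + 2.90
= 285.1 mOsm/kg ≈ 285.1 mOsm/kg
Osmolar gap = measured − calculated = 289 − 285.1 = 3.9 mOsm/kg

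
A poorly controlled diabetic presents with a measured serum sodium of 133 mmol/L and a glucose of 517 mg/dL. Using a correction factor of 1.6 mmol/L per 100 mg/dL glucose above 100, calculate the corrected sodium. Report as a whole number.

140 mmol/L

Corrected Na = measured Na + 1.6 · (glucose − 100)/100
= 133 + 1.6 · (517 − 100)/100
= 133 + 6.7
= 139.7 mmol/L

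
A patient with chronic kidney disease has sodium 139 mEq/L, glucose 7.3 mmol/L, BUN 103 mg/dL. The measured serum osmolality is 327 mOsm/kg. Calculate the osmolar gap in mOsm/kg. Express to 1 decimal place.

4.9 mOsm/kg

Calculated osmolality = 2·Na + glucose + BUN/2.8
= 2·139 + 7.3 + 103/2.8
= 278 + 7.30 + 36.79
= 322.09 mOsm/kg ≈ 322.1 mOsm/kg
Osmolar gap = measured − calculated = 327 − 322.1 = 4.9 mOsm/kg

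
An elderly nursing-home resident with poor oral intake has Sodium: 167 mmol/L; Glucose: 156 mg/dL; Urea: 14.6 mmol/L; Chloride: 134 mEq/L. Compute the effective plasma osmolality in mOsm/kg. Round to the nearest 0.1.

Effective osmolality excludes urea (freely permeant across cell membranes):
2·Na + glucose/18
= 2·167 + 156/18
= 334 + 8.67
= 342.67 mOsm/kg

342.7 mOsm/kg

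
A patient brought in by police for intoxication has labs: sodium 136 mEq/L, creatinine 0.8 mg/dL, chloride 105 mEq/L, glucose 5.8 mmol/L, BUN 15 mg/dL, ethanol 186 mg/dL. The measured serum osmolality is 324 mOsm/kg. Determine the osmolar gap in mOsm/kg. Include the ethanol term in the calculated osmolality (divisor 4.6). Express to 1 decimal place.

0.4 mOsm/kg

Calculated osmolality = 2·Na + glucose + BUN/2.8 + ethanol/4.6
= 2·136 + 5.8 + 15/2.8 + 186/4.6
= 272 + 5.80 + 5.36 + 40.43
= 323.59 mOsm/kg ≈ 323.6 mOsm/kg
Osmolar gap = measured − calculated = 324 − 323.6 = 0.4 mOsm/kg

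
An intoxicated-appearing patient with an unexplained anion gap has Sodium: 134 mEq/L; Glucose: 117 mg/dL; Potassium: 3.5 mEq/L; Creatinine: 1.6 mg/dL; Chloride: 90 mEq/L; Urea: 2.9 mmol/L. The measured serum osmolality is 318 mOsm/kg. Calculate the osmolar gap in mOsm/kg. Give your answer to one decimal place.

40.6 mOsm/kg

Calculated osmolality = 2·Na + glucose/18 + urea
= 2·134 + 117/18 + 2.9
= 268 + 6.50 + 2.90
= 277.4 mOsm/kg ≈ 277.4 mOsm/kg
Osmolar gap = measured − calculated = 318 − 277.4 = 40.6 mOsm/kg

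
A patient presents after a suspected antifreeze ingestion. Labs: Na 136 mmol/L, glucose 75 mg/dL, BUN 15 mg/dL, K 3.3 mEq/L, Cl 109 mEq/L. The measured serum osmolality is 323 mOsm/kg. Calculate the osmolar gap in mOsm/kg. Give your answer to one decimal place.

Calculated osmolality = 2·Na + glucose/18 + BUN/2.8
= 2·136 + 75/18 + 15/2.8
= 272 + 4.17 + 5.36
= 281.53 mOsm/kg ≈ 281.5 mOsm/kg
Osmolar gap = measured − calculated = 323 − 281.5 = 41.5 mOsm/kg

41.5 mOsm/kg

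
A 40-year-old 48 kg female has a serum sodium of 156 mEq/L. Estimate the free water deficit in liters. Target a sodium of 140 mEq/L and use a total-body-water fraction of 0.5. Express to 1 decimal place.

TBW = 0.5 · 48 = 24 L
Free water deficit = TBW · (Na/140 − 1)
= 24 · (156/140 − 1)
= 24 · 0.1143
= 2.74 L

2.7 L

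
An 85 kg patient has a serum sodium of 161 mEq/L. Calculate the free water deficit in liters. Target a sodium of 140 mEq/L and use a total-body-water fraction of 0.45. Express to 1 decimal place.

5.7 L

TBW = 0.45 · 85 = 38.25 L
Free water deficit = TBW · (Na/140 − 1)
= 38.25 · (161/140 − 1)
= 38.25 · 0.15
= 5.74 L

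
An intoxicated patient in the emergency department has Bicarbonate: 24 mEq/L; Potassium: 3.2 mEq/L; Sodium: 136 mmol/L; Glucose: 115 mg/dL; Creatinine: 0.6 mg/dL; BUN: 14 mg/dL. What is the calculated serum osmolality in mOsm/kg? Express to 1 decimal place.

283.4 mOsm/kg

Calculated osmolality = 2·Na + glucose/18 + BUN/2.8
= 2·136 + 115/18 + 14/2.8
= 272 + 6.39 + 5
= 283.39 mOsm/kg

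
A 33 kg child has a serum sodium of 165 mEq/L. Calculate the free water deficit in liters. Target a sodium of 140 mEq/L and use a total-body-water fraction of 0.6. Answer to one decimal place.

TBW = 0.6 · 33 = 19.8 L
Free water deficit = TBW · (Na/140 − 1)
= 19.8 · (165/140 − 1)
= 19.8 · 0.1786
= 3.54 L

3.5 L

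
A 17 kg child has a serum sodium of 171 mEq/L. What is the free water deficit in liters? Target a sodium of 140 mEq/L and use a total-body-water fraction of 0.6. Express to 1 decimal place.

TBW = 0.6 · 17 = 10.2 L
Free water deficit = TBW · (Na/140 − 1)
= 10.2 · (171/140 − 1)
= 10.2 · 0.2214
= 2.26 L

2.3 L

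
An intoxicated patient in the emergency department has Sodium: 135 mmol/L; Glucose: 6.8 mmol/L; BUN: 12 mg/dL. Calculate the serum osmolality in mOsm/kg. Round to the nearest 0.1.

Calculated osmolality = 2·Na + glucose + BUN/2.8
= 2·135 + 6.8 + 12/2.8
= 270 + 6.80 + 4.29
= 281.09 mOsm/kg

281.1 mOsm/kg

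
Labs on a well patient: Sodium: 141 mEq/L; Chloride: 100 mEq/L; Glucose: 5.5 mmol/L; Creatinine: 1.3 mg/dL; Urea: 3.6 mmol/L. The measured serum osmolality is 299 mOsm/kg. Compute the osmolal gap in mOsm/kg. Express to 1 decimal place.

Calculated osmolality = 2·Na + glucose + urea
= 2·141 + 5.5 + 3.6
= 282 + 5.50 + 3.60
= 291.1 mOsm/kg ≈ 291.1 mOsm/kg
Osmolar gap = measured − calculated = 299 − 291.1 = 7.9 mOsm/kg

7.9 mOsm/kg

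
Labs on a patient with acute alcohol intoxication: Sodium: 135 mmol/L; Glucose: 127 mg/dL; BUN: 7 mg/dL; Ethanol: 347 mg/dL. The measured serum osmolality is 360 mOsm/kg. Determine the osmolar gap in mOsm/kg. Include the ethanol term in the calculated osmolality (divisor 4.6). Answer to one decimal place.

5.0 mOsm/kg

Calculated osmolality = 2·Na + glucose/18 + BUN/2.8 + ethanol/4.6
= 2·135 + 127/18 + 7/2.8 + 347/4.6
= 270 + 7.06 + 2.50 + 75.43
= 354.99 mOsm/kg ≈ 355.0 mOsm/kg
Osmolar gap = measured − calculated = 360 − 355.0 = 5.0 mOsm/kg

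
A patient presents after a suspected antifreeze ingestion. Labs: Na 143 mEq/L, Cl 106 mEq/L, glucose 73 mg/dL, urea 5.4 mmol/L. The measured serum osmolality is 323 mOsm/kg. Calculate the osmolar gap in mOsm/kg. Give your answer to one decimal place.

Calculated osmolality = 2·Na + glucose/18 + urea
= 2·143 + 73/18 + 5.4
= 286 + 4.06 + 5.40
= 295.46 mOsm/kg ≈ 295.5 mOsm/kg
Osmolar gap = measured − calculated = 323 − 295.5 = 27.5 mOsm/kg

27.5 mOsm/kg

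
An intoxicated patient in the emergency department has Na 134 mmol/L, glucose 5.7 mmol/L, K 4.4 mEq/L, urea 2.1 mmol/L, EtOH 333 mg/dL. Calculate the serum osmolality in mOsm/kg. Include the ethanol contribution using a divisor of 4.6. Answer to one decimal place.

Calculated osmolality = 2·Na + glucose + urea + ethanol/4.6
= 2·134 + 5.7 + 2.1 + 333/4.6
= 268 + 5.70 + 2.10 + 72.39
= 348.19 mOsm/kg

348.2 mOsm/kg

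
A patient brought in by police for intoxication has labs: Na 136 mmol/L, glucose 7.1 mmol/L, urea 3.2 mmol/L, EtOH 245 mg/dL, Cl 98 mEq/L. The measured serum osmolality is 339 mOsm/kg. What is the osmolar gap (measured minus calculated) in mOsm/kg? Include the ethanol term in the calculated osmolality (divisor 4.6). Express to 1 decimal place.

3.4 mOsm/kg

Calculated osmolality = 2·Na + glucose + urea + ethanol/4.6
= 2·136 + 7.1 + 3.2 + 245/4.6
= 272 + 7.10 + 3.20 + 53.26
= 335.56 mOsm/kg ≈ 335.6 mOsm/kg
Osmolar gap = measured − calculated = 339 − 335.6 = 3.4 mOsm/kg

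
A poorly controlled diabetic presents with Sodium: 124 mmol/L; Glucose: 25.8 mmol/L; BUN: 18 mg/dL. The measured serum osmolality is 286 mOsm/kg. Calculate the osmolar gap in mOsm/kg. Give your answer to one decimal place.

Calculated osmolality = 2·Na + glucose + BUN/2.8
= 2·124 + 25.8 + 18/2.8
= 248 + 25.80 + 6.43
= 280.23 mOsm/kg ≈ 280.2 mOsm/kg
Osmolar gap = measured − calculated = 286 − 280.2 = 5.8 mOsm/kg

5.8 mOsm/kg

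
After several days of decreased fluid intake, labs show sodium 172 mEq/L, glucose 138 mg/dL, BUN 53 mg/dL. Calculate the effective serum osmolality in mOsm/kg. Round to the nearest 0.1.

Effective osmolality excludes urea (freely permeant across cell membranes):
2·Na + glucose/18
= 2·172 + 138/18
= 344 + 7.67
= 351.67 mOsm/kg

351.7 mOsm/kg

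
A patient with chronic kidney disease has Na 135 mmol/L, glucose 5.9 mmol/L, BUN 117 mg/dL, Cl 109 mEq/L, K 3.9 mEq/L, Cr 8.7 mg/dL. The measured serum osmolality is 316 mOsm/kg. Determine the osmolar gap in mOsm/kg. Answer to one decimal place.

Calculated osmolality = 2·Na + glucose + BUN/2.8
= 2·135 + 5.9 + 117/2.8
= 270 + 5.90 + 41.79
= 317.69 mOsm/kg ≈ 317.7 mOsm/kg
Osmolar gap = measured − calculated = 316 − 317.7 = -1.7 mOsm/kg

-1.7 mOsm/kg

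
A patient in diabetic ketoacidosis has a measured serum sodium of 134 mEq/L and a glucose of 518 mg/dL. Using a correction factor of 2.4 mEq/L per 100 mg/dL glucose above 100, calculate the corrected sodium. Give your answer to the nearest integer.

Corrected Na = measured Na + 2.4 · (glucose − 100)/100
= 134 + 2.4 · (518 − 100)/100
= 134 + 10
= 144 mEq/L

144 mEq/L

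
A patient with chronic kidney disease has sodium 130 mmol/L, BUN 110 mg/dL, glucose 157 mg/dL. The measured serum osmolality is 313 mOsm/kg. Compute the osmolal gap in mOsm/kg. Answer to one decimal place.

Calculated osmolality = 2·Na + glucose/18 + BUN/2.8
= 2·130 + 157/18 + 110/2.8
= 260 + 8.72 + 39.29
= 308.01 mOsm/kg ≈ 308.0 mOsm/kg
Osmolar gap = measured − calculated = 313 − 308.0 = 5.0 mOsm/kg

5.0 mOsm/kg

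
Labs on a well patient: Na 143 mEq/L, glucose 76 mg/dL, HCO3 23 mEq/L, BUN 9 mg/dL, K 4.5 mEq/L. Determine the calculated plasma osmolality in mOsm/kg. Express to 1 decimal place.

293.4 mOsm/kg

Calculated osmolality = 2·Na + glucose/18 + BUN/2.8
= 2·143 + 76/18 + 9/2.8
= 286 + 4.22 + 3.21
= 293.43 mOsm/kg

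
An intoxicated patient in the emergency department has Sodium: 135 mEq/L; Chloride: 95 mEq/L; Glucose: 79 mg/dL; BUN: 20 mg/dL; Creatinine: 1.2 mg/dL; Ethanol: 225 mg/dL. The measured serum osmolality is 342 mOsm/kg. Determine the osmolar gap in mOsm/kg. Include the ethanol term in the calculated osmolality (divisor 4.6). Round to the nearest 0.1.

11.6 mOsm/kg

Calculated osmolality = 2·Na + glucose/18 + BUN/2.8 + ethanol/4.6
= 2·135 + 79/18 + 20/2.8 + 225/4.6
= 270 + 4.39 + 7.14 + 48.91
= 330.44 mOsm/kg ≈ 330.4 mOsm/kg
Osmolar gap = measured − calculated = 342 − 330.4 = 11.6 mOsm/kg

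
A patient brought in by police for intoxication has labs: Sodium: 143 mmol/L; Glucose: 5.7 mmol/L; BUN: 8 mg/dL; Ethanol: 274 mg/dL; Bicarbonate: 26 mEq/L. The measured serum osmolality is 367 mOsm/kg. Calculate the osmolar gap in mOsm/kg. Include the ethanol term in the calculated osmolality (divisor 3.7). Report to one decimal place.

-1.6 mOsm/kg

Calculated osmolality = 2·Na + glucose + BUN/2.8 + ethanol/3.7
= 2·143 + 5.7 + 8/2.8 + 274/3.7
= 286 + 5.70 + 2.86 + 74.05
= 368.61 mOsm/kg ≈ 368.6 mOsm/kg
Osmolar gap = measured − calculated = 367 − 368.6 = -1.6 mOsm/kg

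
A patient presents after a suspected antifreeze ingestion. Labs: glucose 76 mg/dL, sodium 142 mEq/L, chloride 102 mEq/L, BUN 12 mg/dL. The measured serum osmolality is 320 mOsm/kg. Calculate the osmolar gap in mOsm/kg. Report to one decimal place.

27.5 mOsm/kg

Calculated osmolality = 2·Na + glucose/18 + BUN/2.8
= 2·142 + 76/18 + 12/2.8
= 284 + 4.22 + 4.29
= 292.51 mOsm/kg ≈ 292.5 mOsm/kg
Osmolar gap = measured − calculated = 320 − 292.5 = 27.5 mOsm/kg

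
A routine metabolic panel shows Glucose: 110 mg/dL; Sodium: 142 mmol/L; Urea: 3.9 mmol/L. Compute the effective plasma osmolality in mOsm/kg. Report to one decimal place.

Effective osmolality excludes urea (freely permeant across cell membranes):
2·Na + glucose/18
= 2·142 + 110/18
= 284 + 6.11
= 290.11 mOsm/kg

290.1 mOsm/kg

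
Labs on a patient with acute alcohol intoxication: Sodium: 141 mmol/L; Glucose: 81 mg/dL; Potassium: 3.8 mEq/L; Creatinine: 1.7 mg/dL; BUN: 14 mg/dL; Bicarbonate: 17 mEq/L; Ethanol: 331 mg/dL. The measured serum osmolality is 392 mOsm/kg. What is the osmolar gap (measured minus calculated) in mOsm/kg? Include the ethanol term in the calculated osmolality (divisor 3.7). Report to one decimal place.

Calculated osmolality = 2·Na + glucose/18 + BUN/2.8 + ethanol/3.7
= 2·141 + 81/18 + 14/2.8 + 331/3.7
= 282 + 4.50 + 5 + 89.46
= 380.96 mOsm/kg ≈ 381.0 mOsm/kg
Osmolar gap = measured − calculated = 392 − 381.0 = 11.0 mOsm/kg

11.0 mOsm/kg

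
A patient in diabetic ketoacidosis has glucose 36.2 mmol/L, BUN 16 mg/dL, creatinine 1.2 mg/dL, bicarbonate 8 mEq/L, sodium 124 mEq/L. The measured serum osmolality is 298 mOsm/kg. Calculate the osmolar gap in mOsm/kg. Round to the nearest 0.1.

8.1 mOsm/kg

Calculated osmolality = 2·Na + glucose + BUN/2.8
= 2·124 + 36.2 + 16/2.8
= 248 + 36.20 + 5.71
= 289.91 mOsm/kg ≈ 289.9 mOsm/kg
Osmolar gap = measured − calculated = 298 − 289.9 = 8.1 mOsm/kg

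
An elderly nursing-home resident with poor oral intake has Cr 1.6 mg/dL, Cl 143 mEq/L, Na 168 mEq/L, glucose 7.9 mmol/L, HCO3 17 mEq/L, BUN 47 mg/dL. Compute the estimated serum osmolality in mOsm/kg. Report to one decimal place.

Calculated osmolality = 2·Na + glucose + BUN/2.8
= 2·168 + 7.9 + 47/2.8
= 336 + 7.90 + 16.79
= 360.69 mOsm/kg

360.7 mOsm/kg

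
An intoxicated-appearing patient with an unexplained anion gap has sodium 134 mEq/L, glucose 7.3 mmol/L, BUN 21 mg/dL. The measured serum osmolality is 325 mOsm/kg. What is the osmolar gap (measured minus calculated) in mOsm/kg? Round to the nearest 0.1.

42.2 mOsm/kg

Calculated osmolality = 2·Na + glucose + BUN/2.8
= 2·134 + 7.3 + 21/2.8
= 268 + 7.30 + 7.50
= 282.8 mOsm/kg ≈ 282.8 mOsm/kg
Osmolar gap = measured − calculated = 325 − 282.8 = 42.2 mOsm/kg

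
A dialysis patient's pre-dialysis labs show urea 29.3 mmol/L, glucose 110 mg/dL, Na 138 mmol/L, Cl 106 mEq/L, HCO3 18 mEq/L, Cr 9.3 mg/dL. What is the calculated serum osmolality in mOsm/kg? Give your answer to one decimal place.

Calculated osmolality = 2·Na + glucose/18 + urea
= 2·138 + 110/18 + 29.3
= 276 + 6.11 + 29.30
= 311.41 mOsm/kg

311.4 mOsm/kg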